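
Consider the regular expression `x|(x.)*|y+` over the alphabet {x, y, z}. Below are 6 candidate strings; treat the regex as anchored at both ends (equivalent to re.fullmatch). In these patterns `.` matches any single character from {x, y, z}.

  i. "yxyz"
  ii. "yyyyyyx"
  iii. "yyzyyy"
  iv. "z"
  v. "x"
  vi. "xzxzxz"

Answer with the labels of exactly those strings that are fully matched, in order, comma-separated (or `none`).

i → no match
ii → no match
iii → no match
iv → no match
v → match
vi → match

v, vi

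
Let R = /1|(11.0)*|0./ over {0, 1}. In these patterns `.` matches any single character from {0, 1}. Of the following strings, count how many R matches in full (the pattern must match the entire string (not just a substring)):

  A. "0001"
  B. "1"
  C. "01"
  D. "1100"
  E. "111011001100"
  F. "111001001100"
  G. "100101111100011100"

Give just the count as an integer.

A → no match
B → match
C → match
D → match
E → match
F → no match
G → no match
Total matched: 4

4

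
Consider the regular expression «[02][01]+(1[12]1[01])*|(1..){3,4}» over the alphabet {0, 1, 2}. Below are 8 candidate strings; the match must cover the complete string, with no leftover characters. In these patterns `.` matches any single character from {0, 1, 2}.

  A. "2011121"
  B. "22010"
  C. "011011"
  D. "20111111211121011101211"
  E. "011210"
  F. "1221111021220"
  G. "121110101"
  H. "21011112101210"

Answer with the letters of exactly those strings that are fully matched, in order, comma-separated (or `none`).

C, D, E, G, H

A → no match
B → no match
C → match
D → match
E → match
F → no match
G → match
H → match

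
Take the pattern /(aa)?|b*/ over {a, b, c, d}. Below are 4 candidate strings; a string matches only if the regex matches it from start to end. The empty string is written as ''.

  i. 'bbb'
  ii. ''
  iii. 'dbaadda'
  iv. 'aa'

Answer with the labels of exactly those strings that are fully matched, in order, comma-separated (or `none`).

i, ii, iv

i → match
ii → match
iii → no match
iv → match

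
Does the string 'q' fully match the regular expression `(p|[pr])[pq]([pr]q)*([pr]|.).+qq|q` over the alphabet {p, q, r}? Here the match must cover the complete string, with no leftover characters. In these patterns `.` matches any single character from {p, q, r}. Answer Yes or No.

Yes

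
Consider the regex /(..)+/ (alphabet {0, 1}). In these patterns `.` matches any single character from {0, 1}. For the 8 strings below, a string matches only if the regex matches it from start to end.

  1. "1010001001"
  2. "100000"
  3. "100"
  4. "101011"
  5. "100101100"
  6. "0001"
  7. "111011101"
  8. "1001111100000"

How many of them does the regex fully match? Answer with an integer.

4

1 → match
2 → match
3 → no match
4 → match
5 → no match
6 → match
7 → no match
8 → no match
Total matched: 4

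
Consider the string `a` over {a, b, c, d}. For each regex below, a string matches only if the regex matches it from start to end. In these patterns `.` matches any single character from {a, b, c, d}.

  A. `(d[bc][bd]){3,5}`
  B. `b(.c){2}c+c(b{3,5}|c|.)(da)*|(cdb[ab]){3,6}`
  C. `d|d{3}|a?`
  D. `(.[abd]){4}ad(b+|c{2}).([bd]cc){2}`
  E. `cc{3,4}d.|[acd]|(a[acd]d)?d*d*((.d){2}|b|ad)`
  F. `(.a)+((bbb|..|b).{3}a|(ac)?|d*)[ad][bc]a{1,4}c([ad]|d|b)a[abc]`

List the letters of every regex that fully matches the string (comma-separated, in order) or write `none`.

C, E

A → no match — must start with `d`
B → no match
C → match
D → no match — must end with `cc`
E → match
F → no match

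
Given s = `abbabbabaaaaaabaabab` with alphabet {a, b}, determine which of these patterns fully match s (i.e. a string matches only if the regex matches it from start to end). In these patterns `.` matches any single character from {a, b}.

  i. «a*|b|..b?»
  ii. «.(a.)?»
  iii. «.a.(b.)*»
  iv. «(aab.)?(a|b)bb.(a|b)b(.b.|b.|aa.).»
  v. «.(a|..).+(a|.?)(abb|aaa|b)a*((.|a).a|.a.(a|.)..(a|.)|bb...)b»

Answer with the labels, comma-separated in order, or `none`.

i → no match
ii → no match
iii → no match
iv → no match
v → match

v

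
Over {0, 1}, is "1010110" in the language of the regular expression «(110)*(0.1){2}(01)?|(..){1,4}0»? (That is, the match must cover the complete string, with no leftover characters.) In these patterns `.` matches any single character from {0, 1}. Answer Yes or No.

Yes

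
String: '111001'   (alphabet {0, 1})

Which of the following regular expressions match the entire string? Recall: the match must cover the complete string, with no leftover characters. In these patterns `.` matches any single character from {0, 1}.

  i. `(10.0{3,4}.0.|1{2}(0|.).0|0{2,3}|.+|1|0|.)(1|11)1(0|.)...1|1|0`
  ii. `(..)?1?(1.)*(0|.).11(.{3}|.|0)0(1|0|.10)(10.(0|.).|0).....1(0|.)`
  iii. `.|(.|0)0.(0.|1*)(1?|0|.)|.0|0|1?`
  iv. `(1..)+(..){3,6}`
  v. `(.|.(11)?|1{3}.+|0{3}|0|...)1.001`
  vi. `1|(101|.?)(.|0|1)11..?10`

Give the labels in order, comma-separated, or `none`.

i → no match
ii → no match
iii → no match
iv → no match
v → match
vi → no match

v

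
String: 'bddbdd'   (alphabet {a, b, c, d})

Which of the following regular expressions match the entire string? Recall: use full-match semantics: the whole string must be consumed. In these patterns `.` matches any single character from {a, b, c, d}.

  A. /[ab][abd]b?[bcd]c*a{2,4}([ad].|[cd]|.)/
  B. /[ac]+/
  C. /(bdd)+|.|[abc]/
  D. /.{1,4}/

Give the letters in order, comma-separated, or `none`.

C

A → no match
B → no match
C → match
D → no match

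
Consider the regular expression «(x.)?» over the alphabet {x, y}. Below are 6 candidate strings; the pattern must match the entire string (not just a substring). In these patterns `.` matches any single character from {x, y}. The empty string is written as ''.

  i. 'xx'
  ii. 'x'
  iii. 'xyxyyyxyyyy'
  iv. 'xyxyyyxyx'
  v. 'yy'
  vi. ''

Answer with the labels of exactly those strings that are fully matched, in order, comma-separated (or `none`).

i, vi

i → match
ii → no match
iii → no match
iv → no match
v → no match
vi → match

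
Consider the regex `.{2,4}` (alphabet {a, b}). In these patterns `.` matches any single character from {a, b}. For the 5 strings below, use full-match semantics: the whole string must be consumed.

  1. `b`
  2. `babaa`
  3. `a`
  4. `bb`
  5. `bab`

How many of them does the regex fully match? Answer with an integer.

1 → no match
2 → no match
3 → no match
4 → match
5 → match
Total matched: 2

2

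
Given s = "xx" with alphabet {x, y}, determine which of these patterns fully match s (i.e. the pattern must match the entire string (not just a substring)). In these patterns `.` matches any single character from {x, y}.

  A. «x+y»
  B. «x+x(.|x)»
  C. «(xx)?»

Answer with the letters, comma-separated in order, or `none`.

C

A → no match — must end with "xy"
B → no match
C → match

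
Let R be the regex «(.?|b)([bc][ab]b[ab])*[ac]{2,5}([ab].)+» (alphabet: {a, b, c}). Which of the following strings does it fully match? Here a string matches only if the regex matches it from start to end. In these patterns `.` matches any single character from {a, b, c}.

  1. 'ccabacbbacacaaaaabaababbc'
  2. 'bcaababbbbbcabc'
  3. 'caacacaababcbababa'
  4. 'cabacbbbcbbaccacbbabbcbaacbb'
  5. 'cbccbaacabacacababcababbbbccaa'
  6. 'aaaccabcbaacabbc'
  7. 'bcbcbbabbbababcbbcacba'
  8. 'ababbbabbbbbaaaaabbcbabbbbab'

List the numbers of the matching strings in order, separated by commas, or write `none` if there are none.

1, 3, 4, 6, 8

1 → match
2 → no match
3 → match
4 → match
5 → no match
6 → match
7 → no match
8 → match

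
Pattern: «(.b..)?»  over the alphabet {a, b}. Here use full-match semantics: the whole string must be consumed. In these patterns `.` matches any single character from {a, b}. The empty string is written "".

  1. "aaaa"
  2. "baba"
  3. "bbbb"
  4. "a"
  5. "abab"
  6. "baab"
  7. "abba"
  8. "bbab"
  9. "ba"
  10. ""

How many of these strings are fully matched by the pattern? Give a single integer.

5

1 → no match
2 → no match
3 → match
4 → no match
5 → match
6 → no match
7 → match
8 → match
9 → no match
10 → match
Total matched: 5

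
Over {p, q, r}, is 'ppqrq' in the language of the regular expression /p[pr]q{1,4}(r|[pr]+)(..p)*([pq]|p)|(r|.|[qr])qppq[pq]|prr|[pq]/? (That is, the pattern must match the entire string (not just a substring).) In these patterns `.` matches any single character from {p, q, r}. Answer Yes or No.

Yes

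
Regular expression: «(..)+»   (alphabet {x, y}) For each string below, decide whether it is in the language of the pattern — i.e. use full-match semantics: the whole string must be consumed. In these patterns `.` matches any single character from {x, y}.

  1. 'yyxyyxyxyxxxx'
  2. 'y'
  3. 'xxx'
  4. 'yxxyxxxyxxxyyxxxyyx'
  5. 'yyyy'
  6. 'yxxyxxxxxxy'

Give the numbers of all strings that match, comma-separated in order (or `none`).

5

1 → no match
2 → no match
3 → no match
4 → no match
5 → match
6 → no match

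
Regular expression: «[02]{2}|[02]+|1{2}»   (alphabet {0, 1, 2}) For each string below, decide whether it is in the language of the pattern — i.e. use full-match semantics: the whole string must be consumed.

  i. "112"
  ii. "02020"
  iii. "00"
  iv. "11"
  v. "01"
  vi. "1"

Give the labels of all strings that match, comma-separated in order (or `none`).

i → no match
ii → match
iii → match
iv → match
v → no match
vi → no match

ii, iii, iv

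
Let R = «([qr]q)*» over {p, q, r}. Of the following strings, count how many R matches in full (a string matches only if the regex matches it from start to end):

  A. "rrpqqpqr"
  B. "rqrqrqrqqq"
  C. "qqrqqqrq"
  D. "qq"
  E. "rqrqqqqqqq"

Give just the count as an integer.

4

A. "rrpqqpqr" → no match
B. "rqrqrqrqqq" → match
C. "qqrqqqrq" → match
D. "qq" → match
E. "rqrqqqqqqq" → match
Total matched: 4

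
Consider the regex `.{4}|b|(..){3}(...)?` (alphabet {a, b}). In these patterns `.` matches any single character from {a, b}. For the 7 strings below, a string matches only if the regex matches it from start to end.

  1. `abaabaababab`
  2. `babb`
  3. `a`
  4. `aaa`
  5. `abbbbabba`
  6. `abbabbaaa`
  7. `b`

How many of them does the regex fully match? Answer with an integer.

1 → no match
2 → match
3 → no match
4 → no match
5 → match
6 → match
7 → match
Total matched: 4

4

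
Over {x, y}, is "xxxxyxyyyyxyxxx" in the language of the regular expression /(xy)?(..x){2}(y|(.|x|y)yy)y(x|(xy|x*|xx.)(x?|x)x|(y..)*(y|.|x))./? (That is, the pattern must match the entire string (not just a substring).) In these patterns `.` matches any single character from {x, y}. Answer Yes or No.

Yes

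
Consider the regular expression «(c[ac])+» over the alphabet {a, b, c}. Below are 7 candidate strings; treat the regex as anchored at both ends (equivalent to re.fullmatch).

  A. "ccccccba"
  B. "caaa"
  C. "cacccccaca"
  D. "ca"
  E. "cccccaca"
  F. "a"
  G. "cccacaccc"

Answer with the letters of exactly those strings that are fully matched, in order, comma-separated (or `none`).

C, D, E

A → no match
B → no match
C → match
D → match
E → match
F → no match — must start with "c"
G → no match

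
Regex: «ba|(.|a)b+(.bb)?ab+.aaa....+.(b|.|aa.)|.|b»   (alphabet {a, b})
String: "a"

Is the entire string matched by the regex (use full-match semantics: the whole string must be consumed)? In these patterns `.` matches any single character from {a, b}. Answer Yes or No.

Yes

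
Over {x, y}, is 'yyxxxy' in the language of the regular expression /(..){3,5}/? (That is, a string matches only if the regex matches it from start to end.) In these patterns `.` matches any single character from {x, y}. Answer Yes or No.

Yes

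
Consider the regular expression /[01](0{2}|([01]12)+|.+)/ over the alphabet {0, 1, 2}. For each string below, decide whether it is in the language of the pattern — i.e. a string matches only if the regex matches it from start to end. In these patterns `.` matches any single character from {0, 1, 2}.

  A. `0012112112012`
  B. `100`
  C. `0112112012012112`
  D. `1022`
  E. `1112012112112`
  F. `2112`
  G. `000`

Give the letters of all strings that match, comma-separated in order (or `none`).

A → match
B → match
C → match
D → match
E → match
F → no match
G → match

A, B, C, D, E, G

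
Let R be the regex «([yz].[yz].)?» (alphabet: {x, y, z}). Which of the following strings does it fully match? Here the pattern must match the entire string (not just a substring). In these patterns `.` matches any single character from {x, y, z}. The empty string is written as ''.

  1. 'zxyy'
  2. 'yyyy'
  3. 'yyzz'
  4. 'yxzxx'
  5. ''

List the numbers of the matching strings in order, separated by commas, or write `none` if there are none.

1, 2, 3, 5

1 → match
2 → match
3 → match
4 → no match
5 → match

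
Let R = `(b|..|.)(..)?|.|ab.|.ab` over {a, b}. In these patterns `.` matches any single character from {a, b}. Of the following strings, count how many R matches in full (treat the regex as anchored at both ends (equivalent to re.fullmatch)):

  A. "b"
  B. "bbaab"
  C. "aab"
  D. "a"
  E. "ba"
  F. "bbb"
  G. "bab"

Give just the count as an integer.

A → match
B → no match
C → match
D → match
E → match
F → match
G → match
Total matched: 6

6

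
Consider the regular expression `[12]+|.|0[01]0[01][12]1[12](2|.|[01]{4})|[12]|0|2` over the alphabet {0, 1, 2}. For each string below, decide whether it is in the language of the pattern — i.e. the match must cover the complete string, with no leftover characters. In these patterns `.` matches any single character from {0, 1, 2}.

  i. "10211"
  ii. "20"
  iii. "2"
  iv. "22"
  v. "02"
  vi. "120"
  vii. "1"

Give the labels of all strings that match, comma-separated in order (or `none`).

iii, iv, vii

i → no match
ii → no match
iii → match
iv → match
v → no match
vi → no match
vii → match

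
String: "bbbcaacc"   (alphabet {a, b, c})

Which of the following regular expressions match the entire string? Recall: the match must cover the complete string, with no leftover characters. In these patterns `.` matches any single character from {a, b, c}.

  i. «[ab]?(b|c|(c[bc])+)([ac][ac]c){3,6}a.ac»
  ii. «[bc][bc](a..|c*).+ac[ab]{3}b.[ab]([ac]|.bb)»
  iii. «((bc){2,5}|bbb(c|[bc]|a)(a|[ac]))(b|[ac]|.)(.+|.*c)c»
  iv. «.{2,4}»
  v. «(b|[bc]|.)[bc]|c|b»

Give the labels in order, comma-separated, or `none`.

i → no match — must end with "ac"
ii → no match
iii → match
iv → no match
v → no match

iii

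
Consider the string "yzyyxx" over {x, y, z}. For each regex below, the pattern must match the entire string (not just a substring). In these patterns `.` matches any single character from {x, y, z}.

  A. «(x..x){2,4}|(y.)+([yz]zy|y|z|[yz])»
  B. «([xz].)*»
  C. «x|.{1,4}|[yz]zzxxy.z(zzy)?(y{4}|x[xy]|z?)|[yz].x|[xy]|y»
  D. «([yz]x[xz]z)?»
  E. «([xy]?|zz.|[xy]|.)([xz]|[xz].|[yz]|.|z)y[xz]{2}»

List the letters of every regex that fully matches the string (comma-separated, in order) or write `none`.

E

A → no match
B → no match
C → no match
D → no match
E → match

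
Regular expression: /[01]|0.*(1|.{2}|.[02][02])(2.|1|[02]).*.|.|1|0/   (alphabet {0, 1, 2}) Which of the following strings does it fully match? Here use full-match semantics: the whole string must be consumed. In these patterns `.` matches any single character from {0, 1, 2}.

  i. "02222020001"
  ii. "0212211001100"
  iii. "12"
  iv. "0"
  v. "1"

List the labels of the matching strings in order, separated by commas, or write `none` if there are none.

i, ii, iv, v

i → match
ii → match
iii → no match
iv → match
v → match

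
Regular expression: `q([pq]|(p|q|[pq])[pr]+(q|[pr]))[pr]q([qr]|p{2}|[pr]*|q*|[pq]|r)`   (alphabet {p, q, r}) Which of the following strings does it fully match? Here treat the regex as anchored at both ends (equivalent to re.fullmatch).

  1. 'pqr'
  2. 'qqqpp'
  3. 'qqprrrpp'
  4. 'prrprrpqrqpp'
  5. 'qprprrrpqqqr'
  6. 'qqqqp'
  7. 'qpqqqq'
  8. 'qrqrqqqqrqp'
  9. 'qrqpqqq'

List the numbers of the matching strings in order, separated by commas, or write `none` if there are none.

1 → no match — must start with 'q'
2 → no match
3 → no match
4 → no match — must start with 'q'
5 → no match
6 → no match
7 → no match
8 → no match
9 → no match

none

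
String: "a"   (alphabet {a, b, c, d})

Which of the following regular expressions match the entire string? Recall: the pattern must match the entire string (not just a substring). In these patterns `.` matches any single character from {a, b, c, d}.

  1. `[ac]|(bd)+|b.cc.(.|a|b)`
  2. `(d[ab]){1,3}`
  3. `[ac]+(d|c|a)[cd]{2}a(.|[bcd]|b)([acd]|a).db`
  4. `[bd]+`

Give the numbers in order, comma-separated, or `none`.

1

1 → match
2 → no match — must start with "d"
3 → no match — must end with "db"
4 → no match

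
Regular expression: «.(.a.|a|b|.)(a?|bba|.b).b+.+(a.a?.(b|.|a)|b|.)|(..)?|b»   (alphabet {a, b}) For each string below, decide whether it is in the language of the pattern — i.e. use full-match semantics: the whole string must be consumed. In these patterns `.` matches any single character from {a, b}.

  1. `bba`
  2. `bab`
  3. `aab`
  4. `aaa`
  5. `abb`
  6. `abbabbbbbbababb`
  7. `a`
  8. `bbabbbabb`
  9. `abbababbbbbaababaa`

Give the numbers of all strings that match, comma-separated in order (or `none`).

1 → no match
2 → no match
3 → no match
4 → no match
5 → no match
6 → no match
7 → no match
8 → match
9 → no match

8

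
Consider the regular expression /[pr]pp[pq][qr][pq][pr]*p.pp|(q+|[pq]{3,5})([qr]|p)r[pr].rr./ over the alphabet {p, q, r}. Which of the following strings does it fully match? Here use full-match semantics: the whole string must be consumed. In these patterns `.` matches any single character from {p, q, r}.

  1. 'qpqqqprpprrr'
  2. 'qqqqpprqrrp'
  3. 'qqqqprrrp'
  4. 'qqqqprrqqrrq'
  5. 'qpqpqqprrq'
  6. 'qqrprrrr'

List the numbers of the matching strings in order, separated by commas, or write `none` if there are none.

1, 6

1 → match
2 → no match
3 → no match
4 → no match
5 → no match
6 → match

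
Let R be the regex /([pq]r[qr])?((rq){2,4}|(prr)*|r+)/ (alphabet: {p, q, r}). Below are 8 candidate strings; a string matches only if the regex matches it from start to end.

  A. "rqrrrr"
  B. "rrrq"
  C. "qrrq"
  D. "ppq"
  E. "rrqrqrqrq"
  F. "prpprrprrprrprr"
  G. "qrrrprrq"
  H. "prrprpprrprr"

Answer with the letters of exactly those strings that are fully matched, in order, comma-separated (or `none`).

A → no match
B → no match
C → no match
D → no match
E → no match
F → no match
G → no match
H → no match

none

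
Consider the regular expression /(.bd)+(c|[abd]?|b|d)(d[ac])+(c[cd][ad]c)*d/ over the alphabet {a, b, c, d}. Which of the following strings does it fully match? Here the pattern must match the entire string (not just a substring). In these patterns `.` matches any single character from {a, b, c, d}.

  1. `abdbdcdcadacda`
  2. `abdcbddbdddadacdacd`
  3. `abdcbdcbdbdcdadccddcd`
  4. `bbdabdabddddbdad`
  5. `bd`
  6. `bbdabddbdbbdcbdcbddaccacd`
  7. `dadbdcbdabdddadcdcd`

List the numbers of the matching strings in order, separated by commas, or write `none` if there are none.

2, 3, 6

1 → no match — must end with `d`
2 → match
3 → match
4 → no match
5. `bd` → no match
6 → match
7 → no match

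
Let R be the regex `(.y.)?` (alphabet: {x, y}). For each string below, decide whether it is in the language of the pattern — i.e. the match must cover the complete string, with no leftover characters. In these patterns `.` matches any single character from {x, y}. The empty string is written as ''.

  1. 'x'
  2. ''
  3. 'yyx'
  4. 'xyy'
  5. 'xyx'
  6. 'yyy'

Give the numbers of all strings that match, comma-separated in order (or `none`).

2, 3, 4, 5, 6

1 → no match
2 → match
3 → match
4 → match
5 → match
6 → match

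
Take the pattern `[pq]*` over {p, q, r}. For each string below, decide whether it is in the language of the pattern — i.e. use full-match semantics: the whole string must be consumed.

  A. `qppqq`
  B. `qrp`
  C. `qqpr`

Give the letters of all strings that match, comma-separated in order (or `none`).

A. `qppqq` → match
B. `qrp` → no match
C. `qqpr` → no match

A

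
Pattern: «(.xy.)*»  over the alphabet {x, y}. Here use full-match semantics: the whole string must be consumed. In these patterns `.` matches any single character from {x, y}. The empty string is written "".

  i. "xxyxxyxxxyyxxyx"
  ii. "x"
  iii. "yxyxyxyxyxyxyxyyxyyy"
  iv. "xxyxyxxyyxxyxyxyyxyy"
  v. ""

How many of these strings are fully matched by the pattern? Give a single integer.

1

i → no match
ii → no match
iii → no match
iv → no match
v → match
Total matched: 1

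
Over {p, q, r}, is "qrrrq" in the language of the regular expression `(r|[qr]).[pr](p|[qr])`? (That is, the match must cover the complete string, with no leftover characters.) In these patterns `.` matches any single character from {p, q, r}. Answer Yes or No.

No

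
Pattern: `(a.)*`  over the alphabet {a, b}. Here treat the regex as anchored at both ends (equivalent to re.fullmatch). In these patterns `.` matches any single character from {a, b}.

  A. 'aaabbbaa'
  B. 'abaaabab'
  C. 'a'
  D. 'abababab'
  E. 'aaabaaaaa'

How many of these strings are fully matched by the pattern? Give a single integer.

A → no match
B → match
C → no match
D → match
E → no match
Total matched: 2

2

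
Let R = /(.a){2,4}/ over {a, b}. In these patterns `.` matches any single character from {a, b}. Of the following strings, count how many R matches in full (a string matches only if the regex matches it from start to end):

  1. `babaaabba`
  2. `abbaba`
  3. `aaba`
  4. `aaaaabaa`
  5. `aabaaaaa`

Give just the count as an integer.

1 → no match
2 → no match
3 → match
4 → no match
5 → match
Total matched: 2

2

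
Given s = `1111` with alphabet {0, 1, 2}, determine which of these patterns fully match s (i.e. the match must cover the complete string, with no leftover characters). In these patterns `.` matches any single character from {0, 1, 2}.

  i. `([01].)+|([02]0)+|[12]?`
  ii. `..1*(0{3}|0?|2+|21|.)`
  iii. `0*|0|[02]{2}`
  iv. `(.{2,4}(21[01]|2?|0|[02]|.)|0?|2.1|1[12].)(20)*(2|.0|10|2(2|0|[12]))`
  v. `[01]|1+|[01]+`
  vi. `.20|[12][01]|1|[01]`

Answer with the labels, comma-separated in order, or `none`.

i, ii, v

i → match
ii → match
iii → no match
iv → no match
v → match
vi → no match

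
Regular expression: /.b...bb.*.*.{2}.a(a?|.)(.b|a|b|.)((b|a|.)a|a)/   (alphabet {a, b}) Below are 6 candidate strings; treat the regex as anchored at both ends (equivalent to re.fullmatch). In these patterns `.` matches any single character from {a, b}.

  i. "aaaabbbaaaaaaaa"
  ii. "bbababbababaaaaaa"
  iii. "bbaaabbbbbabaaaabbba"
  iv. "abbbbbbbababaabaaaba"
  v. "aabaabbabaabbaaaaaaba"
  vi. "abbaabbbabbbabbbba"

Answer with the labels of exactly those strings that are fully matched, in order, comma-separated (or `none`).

ii, iii, iv, vi

i → no match
ii → match
iii → match
iv → match
v → no match
vi → match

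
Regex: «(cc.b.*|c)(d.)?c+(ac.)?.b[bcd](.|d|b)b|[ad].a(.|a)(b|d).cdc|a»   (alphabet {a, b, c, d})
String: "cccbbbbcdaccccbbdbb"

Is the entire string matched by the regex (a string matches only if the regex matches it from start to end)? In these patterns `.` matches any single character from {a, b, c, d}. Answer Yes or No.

Yes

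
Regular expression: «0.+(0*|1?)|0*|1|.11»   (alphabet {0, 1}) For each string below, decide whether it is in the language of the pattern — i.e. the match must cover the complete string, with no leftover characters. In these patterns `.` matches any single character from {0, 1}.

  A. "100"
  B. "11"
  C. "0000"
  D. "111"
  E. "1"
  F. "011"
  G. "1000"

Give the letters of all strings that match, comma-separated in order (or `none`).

C, D, E, F

A → no match
B → no match
C → match
D → match
E → match
F → match
G → no match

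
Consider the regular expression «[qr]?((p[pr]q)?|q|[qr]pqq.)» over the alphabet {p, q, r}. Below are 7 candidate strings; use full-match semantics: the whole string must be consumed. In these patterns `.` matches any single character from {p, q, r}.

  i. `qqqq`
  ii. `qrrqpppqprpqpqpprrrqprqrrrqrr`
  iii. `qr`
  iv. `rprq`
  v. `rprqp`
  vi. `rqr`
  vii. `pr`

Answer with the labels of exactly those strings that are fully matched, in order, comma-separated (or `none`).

iv

i → no match
ii → no match
iii → no match
iv → match
v → no match
vi → no match
vii → no match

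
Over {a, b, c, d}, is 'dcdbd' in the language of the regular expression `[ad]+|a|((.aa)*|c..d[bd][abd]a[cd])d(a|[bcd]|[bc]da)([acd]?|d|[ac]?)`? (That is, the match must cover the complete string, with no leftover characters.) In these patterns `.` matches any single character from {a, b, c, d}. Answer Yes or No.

No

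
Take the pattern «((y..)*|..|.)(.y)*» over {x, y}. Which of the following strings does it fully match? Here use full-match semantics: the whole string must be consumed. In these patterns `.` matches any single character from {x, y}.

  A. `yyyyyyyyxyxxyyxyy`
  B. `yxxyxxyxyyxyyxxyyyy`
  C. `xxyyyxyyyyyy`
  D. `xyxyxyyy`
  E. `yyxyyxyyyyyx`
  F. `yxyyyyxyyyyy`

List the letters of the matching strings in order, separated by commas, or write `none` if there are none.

A, B, D, E, F

A → match
B → match
C → no match
D → match
E → match
F → match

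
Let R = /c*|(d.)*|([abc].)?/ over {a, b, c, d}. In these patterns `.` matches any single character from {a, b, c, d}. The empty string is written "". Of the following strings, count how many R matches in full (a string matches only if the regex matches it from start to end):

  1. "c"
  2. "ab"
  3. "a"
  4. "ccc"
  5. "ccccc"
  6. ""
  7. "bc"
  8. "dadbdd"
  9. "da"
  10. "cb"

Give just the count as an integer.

1 → match
2 → match
3 → no match
4 → match
5 → match
6 → match
7 → match
8 → match
9 → match
10 → match
Total matched: 9

9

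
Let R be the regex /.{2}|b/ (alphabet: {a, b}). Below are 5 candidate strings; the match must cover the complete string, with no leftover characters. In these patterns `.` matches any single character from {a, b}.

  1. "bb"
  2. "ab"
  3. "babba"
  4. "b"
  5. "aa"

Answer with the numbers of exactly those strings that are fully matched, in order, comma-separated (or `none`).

1 → match
2 → match
3 → no match
4 → match
5 → match

1, 2, 4, 5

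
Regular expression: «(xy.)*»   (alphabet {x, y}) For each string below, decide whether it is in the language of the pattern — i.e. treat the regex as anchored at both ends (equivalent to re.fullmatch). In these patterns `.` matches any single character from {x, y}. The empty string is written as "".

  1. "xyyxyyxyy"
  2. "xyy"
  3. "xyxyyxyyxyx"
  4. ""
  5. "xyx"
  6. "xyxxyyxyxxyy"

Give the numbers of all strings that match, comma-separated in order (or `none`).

1, 2, 4, 5, 6

1 → match
2 → match
3 → no match
4 → match
5 → match
6 → match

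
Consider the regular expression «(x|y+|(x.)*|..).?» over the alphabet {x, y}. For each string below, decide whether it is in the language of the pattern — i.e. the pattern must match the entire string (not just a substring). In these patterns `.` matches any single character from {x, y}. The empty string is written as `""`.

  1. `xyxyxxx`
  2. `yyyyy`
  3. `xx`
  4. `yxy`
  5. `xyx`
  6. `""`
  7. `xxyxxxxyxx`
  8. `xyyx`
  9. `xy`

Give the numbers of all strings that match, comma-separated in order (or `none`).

1 → match
2 → match
3 → match
4 → match
5 → match
6 → match
7 → no match
8 → no match
9 → match

1, 2, 3, 4, 5, 6, 9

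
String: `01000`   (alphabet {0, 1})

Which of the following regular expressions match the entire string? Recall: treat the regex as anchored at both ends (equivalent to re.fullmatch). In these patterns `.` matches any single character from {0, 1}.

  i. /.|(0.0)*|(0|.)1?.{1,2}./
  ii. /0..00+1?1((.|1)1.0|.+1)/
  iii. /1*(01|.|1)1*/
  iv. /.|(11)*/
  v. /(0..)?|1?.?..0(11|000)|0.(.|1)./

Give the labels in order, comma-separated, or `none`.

i → match
ii → no match
iii → no match
iv → no match
v → no match

i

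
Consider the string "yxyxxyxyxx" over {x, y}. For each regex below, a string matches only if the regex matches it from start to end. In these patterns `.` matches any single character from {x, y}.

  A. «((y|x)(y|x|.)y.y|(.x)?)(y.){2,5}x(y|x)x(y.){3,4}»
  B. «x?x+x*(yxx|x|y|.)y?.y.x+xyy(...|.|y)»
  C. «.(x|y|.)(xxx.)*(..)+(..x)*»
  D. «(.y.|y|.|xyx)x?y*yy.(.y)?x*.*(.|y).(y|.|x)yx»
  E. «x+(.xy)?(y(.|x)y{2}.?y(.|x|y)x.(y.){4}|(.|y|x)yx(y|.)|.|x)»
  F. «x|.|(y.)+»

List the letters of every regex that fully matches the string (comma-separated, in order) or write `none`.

C

A → no match
B → no match
C → match
D → no match — must end with "yx"
E → no match — must start with "x"
F → no match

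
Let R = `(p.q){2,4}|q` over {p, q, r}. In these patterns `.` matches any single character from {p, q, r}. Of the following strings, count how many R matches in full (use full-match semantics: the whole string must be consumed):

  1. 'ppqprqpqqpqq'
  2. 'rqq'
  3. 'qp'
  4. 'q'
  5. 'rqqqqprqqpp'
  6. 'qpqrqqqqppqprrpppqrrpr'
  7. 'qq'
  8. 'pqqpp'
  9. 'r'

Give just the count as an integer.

1 → match
2 → no match
3 → no match — must end with 'q'
4 → match
5 → no match — must end with 'q'
6 → no match — must end with 'q'
7 → no match
8 → no match — must end with 'q'
9 → no match — must end with 'q'
Total matched: 2

2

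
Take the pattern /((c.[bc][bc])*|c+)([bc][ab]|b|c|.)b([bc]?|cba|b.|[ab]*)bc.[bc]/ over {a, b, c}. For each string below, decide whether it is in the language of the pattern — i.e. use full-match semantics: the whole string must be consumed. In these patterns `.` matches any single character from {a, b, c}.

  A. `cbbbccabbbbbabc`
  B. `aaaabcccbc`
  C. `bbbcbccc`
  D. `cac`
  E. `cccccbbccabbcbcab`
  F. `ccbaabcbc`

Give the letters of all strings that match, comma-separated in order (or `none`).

A → no match
B → no match
C → match
D → no match
E → match
F → match

C, E, F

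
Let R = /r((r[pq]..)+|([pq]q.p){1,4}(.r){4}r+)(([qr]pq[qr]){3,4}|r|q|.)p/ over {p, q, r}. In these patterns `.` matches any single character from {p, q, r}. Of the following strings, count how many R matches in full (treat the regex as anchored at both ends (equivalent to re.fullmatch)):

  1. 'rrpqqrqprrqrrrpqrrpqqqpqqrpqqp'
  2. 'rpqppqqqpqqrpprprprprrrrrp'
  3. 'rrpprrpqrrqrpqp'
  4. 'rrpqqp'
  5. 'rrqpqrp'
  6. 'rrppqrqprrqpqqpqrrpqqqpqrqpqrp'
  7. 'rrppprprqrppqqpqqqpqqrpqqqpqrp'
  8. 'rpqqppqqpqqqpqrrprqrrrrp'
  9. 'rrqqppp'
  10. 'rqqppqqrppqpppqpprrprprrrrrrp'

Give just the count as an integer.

1 → match
2 → match
3 → match
4 → no match
5 → match
6 → match
7 → match
8 → no match
9 → match
10 → match
Total matched: 8

8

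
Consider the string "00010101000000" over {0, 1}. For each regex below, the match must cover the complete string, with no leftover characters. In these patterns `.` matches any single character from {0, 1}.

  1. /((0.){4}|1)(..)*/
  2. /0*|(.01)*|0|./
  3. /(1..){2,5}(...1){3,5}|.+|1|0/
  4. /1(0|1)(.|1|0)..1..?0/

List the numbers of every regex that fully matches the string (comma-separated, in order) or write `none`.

1, 3

1 → match
2 → no match
3 → match
4 → no match — must start with "1"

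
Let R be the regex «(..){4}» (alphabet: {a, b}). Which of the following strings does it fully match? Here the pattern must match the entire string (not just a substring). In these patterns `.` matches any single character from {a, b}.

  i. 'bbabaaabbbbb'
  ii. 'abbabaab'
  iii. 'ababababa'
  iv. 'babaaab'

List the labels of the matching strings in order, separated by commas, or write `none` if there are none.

i. 'bbabaaabbbbb' → no match
ii. 'abbabaab' → match
iii. 'ababababa' → no match
iv. 'babaaab' → no match

ii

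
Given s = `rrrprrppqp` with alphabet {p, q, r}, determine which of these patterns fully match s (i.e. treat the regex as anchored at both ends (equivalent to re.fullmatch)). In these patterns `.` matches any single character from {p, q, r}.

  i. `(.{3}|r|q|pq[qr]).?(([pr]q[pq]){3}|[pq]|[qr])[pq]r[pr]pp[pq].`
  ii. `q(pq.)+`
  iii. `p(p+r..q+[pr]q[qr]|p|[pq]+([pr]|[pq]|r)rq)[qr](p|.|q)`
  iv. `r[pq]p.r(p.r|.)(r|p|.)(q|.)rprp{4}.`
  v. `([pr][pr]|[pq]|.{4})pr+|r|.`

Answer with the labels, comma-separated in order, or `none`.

i → match
ii → no match — must start with `qpq`
iii → no match — must start with `p`
iv → no match
v → no match

i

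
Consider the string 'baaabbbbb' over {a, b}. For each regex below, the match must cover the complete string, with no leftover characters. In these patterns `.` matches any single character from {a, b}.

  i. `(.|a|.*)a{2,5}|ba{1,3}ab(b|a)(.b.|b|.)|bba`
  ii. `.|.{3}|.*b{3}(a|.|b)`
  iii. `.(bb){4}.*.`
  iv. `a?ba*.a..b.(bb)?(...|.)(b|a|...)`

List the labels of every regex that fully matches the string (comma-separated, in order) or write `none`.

i, ii, iv

i → match
ii → match
iii → no match
iv → match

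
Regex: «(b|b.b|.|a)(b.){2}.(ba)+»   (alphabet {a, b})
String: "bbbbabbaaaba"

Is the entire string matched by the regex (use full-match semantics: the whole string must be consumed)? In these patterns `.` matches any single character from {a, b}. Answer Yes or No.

No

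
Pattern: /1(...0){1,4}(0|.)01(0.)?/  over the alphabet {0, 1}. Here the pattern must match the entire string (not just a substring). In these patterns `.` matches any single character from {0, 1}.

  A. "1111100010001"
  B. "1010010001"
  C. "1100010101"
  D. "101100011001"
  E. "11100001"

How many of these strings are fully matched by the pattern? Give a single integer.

2

A → no match
B → no match
C → match
D → no match
E → match
Total matched: 2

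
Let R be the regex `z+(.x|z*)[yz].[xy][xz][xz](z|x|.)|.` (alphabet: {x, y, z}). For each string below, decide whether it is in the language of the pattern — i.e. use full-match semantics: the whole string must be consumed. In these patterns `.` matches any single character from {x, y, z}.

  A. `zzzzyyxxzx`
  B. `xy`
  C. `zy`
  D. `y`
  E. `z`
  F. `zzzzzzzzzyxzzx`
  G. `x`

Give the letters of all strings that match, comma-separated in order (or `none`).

A → match
B → no match
C → no match
D → match
E → match
F → match
G → match

A, D, E, F, G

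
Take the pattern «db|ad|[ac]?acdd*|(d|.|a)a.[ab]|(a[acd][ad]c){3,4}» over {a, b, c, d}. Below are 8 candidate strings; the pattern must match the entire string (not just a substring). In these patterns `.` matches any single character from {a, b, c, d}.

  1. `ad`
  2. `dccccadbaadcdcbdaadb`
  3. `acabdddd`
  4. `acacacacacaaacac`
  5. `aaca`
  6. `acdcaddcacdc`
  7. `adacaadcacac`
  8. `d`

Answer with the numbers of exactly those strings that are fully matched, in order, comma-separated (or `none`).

1, 5, 6, 7

1 → match
2 → no match
3 → no match
4 → no match
5 → match
6 → match
7 → match
8 → no match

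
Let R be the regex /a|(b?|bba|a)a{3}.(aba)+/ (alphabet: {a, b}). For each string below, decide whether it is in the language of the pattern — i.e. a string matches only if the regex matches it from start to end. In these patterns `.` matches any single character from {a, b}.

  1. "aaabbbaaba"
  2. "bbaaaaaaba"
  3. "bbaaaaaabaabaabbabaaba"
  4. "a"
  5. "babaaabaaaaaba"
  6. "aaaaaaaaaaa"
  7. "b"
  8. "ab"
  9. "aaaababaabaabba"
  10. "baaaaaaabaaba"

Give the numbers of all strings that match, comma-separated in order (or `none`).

1 → no match
2 → match
3 → no match
4 → match
5 → no match
6 → no match
7 → no match
8 → no match
9 → no match
10 → no match

2, 4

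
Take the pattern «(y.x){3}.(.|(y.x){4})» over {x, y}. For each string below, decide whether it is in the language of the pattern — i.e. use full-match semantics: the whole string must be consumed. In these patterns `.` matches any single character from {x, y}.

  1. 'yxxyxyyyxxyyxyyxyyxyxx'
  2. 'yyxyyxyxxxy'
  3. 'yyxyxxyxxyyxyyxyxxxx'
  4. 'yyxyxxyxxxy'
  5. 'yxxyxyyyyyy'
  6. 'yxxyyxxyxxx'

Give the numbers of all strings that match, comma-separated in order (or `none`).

2, 4

1 → no match
2 → match
3 → no match
4 → match
5 → no match
6 → no match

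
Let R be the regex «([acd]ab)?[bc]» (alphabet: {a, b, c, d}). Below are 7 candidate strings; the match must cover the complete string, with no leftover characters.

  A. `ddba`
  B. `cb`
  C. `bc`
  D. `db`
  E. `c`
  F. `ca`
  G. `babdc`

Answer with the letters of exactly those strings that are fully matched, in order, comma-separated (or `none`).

E

A → no match
B → no match
C → no match
D → no match
E → match
F → no match
G → no match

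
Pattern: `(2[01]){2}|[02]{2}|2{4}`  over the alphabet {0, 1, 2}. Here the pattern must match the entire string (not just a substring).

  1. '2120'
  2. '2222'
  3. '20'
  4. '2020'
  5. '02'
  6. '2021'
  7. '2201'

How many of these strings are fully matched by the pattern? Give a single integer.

1. '2120' → match
2. '2222' → match
3. '20' → match
4. '2020' → match
5. '02' → match
6. '2021' → match
7. '2201' → no match
Total matched: 6

6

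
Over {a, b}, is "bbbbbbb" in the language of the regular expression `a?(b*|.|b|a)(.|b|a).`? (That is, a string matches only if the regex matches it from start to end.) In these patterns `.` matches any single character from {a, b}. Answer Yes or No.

Yes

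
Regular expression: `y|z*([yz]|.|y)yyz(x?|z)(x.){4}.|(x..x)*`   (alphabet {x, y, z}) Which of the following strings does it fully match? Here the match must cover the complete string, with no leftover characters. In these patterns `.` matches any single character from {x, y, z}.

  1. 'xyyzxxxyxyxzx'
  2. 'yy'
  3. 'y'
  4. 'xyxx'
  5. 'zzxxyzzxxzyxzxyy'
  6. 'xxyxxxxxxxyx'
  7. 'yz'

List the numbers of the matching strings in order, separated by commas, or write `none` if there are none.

1 → match
2 → no match
3 → match
4 → match
5 → no match
6 → match
7 → no match

1, 3, 4, 6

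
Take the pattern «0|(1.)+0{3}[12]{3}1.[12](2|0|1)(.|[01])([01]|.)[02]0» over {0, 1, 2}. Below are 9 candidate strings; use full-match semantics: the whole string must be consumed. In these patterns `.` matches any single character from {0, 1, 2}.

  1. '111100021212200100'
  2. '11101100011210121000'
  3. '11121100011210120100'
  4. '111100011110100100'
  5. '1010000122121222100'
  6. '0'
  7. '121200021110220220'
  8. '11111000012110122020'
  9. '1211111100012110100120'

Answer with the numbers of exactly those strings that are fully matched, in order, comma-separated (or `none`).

1, 2, 3, 4, 6, 7, 8, 9

1 → match
2 → match
3 → match
4 → match
5 → no match
6. '0' → match
7 → match
8 → match
9 → match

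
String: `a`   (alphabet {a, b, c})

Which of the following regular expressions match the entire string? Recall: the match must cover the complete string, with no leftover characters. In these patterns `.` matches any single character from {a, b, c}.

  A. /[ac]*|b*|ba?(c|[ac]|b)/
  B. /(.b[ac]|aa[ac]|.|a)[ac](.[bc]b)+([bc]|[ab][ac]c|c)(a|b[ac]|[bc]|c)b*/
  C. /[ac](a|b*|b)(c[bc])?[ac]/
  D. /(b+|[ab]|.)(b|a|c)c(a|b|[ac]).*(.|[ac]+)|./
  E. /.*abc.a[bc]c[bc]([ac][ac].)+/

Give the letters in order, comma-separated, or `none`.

A, D

A → match
B → no match
C → no match
D → match
E → no match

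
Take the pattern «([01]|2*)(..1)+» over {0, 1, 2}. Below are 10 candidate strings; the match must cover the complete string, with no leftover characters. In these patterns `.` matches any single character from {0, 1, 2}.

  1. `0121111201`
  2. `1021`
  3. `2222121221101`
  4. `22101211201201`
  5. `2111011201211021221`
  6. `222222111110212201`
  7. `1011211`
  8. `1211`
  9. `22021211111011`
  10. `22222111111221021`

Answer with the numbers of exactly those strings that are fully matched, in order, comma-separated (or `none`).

1, 2, 3, 4, 5, 7, 8, 9, 10

1. `0121111201` → match
2. `1021` → match
3 → match
4 → match
5 → match
6 → no match
7. `1011211` → match
8. `1211` → match
9 → match
10 → match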